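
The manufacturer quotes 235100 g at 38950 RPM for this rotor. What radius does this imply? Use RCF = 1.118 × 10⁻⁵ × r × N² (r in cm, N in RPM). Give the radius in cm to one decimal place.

r ≈ 13.9 cm

RCF = 1.118 × 10⁻⁵ × r × N²
235100 = 1.118 × 10⁻⁵ × r × (38950)²
r = 235100 / (1.118 × 10⁻⁵ × 1,517,102,500) = 235100 / 16961.21 ≈ 13.861 cm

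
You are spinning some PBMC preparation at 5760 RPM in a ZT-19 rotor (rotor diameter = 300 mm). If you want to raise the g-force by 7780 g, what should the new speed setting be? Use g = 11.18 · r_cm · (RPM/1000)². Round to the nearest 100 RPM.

≈ 8900 RPM

r = 300 mm / 2 = 150 mm = 15 cm
Current RCF = 11.18 × 15 × (5.76)² = 11.18 × 15 × 33.1776 ≈ 5,563.9 × g
Target RCF = 5,563.9 + 7,780 = 13,343.9 × g
(N/1000)² = 13,343.9 / 167.7 = 79.57007
N = 1000 × √79.57007 ≈ 8,920.2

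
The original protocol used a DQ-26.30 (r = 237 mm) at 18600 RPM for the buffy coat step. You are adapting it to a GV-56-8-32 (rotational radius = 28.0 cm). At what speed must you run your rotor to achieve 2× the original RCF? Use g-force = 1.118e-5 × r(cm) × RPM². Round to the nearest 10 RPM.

≈ 24200 RPM

Original rotor: r = 237 mm = 23.7 cm
RCF_original = 1.118 × 10⁻⁵ × 23.7 × (18600)² = 1.118 × 10⁻⁵ × 23.7 × 345,960,000 ≈ 91,667.6 × g
Target RCF = 2 × 91,667.6 ≈ 183,335.2 × g
183,335.2 = 1.118 × 10⁻⁵ × 28 × N²
N² = 183,335.2 / (31.304 × 10⁻⁵) = 585,660,618
N ≈ √585,660,618 ≈ 24,200.4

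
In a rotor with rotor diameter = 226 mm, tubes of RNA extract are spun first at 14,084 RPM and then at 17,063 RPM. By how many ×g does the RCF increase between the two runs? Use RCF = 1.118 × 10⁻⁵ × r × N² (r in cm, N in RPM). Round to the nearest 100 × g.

r = 226 mm / 2 = 113 mm = 11.3 cm
RCF₁ = 1.118 × 10⁻⁵ × 11.3 × (14084)² = 1.118 × 10⁻⁵ × 11.3 × 198,359,056 ≈ 25,059.5 × g
RCF₂ = 1.118 × 10⁻⁵ × 11.3 × (17063)² = 1.118 × 10⁻⁵ × 11.3 × 291,145,969 ≈ 36,781.6 × g
Increase = 36,781.6 − 25,059.5 = 11,722.1

≈ 11700 ×g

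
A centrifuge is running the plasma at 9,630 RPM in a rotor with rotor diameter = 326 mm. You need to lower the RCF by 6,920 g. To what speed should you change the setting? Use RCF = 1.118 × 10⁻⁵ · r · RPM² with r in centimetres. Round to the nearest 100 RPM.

7400 RPM

r = 326 mm / 2 = 163 mm = 16.3 cm
Current RCF = 1.118 × 10⁻⁵ × 16.3 × (9630)² = 1.118 × 10⁻⁵ × 16.3 × 92,736,900 ≈ 16,899.8 × g
Target RCF = 16,899.8 − 6,920 = 9,979.8 × g
N² = 9,979.8 / (18.2234 × 10⁻⁵) = 54,763,656
N ≈ √54,763,656 ≈ 7,400.2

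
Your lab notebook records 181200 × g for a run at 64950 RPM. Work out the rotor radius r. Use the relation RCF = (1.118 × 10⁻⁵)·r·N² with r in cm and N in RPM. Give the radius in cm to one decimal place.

181200 = 1.118 × 10⁻⁵ × r × (64950)²
r = 181200 / (1.118 × 10⁻⁵ × 4,218,502,500) = 181200 / 47162.86 ≈ 3.842 cm

3.8 cm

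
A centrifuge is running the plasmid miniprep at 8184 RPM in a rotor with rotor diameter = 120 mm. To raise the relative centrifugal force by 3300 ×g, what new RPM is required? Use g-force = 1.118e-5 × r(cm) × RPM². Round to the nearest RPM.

≈ 10778 RPM

r = 120 mm / 2 = 60 mm = 6 cm
Current RCF = 1.118 × 10⁻⁵ × 6 × (8184)² = 1.118 × 10⁻⁵ × 6 × 66,977,856 ≈ 4,492.9 × g
Target RCF = 4,492.9 + 3,300 = 7,792.9 × g
N² = 7,792.9 / (6.708 × 10⁻⁵) = 116,173,226
N ≈ √116,173,226 ≈ 10,778.4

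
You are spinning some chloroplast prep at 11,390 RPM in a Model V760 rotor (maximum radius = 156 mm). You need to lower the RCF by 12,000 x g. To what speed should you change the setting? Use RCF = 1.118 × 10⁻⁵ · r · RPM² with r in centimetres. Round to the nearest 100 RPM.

r = 156 mm = 15.6 cm
Current RCF = 1.118 × 10⁻⁵ × 15.6 × (11390)² = 1.118 × 10⁻⁵ × 15.6 × 129,732,100 ≈ 22,626.3 × g
Target RCF = 22,626.3 − 12,000 = 10,626.3 × g
N² = 10,626.3 / (17.4408 × 10⁻⁵) = 60,927,824
N ≈ √60,927,824 ≈ 7,805.6

≈ 7800 RPM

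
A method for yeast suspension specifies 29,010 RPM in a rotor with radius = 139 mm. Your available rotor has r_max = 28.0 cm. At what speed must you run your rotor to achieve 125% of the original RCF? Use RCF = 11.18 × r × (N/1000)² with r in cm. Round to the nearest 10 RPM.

Original rotor: r = 139 mm = 13.9 cm
RCF = 11.18 × r × (N/1000)²
RCF_original = 11.18 × 13.9 × (29.01)² = 11.18 × 13.9 × 841.5801 ≈ 130,783.2 × g
Target RCF = 1.25 × 130,783.2 ≈ 163,479 × g
163,479 = 11.18 × 28 × (N/1000)²
(N/1000)² = 163,479 / 313.04 = 522.2304
N = 1000 × √522.2304 ≈ 22,852.4

≈ 22850 RPM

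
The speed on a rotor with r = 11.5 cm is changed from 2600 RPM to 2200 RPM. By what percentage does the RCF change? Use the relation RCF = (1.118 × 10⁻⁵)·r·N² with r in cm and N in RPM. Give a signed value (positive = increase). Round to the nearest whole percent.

-28%

RCF ∝ N², so the ratio is (2200/2600)² = (0.846154)² = 0.7160.
Change = 0.7160 − 1 = -0.2840 → -28.4%.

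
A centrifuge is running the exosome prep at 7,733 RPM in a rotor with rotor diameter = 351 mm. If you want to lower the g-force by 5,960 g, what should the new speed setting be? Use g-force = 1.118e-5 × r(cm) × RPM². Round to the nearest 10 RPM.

N₂ ≈ 5420 RPM

r = 351 mm / 2 = 175.5 mm = 17.55 cm
Current RCF = 1.118 × 10⁻⁵ × 17.55 × (7733)² = 1.118 × 10⁻⁵ × 17.55 × 59,799,289 ≈ 11,733.2 × g
Target RCF = 11,733.2 − 5,960 = 5,773.2 × g
N² = 5,773.2 / (19.6209 × 10⁻⁵) = 29,423,727
N ≈ √29,423,727 ≈ 5,424.4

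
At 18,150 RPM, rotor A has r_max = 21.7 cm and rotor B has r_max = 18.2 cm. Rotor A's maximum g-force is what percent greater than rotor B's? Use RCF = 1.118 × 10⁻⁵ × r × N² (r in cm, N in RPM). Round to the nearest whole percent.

At equal RPM, RCF scales linearly with r: ratio = 21.7 / 18.2 = 1.1923.
So rotor A delivers 19.2% more g-force.

19%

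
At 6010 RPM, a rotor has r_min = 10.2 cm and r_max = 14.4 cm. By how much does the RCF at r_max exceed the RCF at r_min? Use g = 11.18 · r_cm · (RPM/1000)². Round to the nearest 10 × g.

≈ 1700 g

ΔRCF = 11.18 × (r_max − r_min) × (N/1000)² = 11.18 × 4.2 × 36.1201 ≈ 1,696.1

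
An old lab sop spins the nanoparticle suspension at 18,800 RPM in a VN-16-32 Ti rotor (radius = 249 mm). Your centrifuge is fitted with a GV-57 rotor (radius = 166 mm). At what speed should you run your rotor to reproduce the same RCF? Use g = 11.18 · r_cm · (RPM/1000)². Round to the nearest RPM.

23025 RPM

Original rotor: r = 249 mm = 24.9 cm
RCF_original = 11.18 × 24.9 × (18.8)² = 11.18 × 24.9 × 353.44 ≈ 98,391.3 × g
Your rotor: r = 166 mm = 16.6 cm
98,391.3 = 11.18 × 16.6 × (N/1000)²
(N/1000)² = 98,391.3 / 185.588 = 530.1598
N = 1000 × √530.1598 ≈ 23,025.2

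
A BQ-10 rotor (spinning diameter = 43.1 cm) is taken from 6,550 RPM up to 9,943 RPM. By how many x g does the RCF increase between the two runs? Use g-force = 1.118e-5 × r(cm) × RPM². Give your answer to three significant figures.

≈ 13500 x g

r = 43.1 / 2 = 21.55 cm
RCF₁ = 1.118 × 10⁻⁵ × 21.55 × (6550)² = 1.118 × 10⁻⁵ × 21.55 × 42,902,500 ≈ 10,336.5 × g
RCF₂ = 1.118 × 10⁻⁵ × 21.55 × (9943)² = 1.118 × 10⁻⁵ × 21.55 × 98,863,249 ≈ 23,819 × g
Increase = 23,819 − 10,336.5 = 13,482.5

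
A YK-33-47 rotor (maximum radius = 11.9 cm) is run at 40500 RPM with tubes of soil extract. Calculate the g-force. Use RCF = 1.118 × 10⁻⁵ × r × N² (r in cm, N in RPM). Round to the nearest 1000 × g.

RCF = 1.118 × 10⁻⁵ × 11.9 × (40500)² = 1.118 × 10⁻⁵ × 11.9 × 1,640,250,000 ≈ 218,222.1 × g

≈ 218000 ×g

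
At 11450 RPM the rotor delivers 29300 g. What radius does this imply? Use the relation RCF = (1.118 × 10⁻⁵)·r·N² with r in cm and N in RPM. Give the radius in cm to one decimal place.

RCF = 1.118 × 10⁻⁵ × r × N²
29300 = 1.118 × 10⁻⁵ × r × (11450)²
r = 29300 / (1.118 × 10⁻⁵ × 131,102,500) = 29300 / 1465.726 ≈ 19.990 cm

20.0 cm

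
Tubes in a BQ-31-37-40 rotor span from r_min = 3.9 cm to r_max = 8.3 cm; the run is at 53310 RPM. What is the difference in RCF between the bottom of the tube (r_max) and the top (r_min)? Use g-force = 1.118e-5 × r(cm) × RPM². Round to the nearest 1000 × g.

140000 g

RCF_max = 1.118 × 10⁻⁵ × 8.3 × (53310)² = 1.118 × 10⁻⁵ × 8.3 × 2,841,956,100 ≈ 263,716.5 × g
RCF_min = 1.118 × 10⁻⁵ × 3.9 × (53310)² = 1.118 × 10⁻⁵ × 3.9 × 2,841,956,100 ≈ 123,915 × g
ΔRCF = 263,716.5 − 123,915 = 139,801.5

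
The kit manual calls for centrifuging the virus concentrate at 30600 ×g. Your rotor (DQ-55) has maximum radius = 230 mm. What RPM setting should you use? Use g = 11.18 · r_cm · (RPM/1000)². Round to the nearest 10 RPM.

r = 230 mm = 23.0 cm
30,600 = 11.18 × 23 × (N/1000)²
(N/1000)² = 30,600 / 257.14 = 119.0013
N = 1000 × √119.0013 ≈ 10,908.8

≈ 10910 RPM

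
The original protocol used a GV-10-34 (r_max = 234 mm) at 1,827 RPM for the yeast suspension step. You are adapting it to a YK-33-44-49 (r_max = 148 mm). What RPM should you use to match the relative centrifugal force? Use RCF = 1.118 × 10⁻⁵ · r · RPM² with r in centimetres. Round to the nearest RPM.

2297 RPM

Original rotor: r = 234 mm = 23.4 cm
RCF = 1.118 × 10⁻⁵ × r × N²
RCF_original = 1.118 × 10⁻⁵ × 23.4 × (1827)² = 1.118 × 10⁻⁵ × 23.4 × 3,337,929 ≈ 873.2 × g
Your rotor: r = 148 mm = 14.8 cm
873.2 = 1.118 × 10⁻⁵ × 14.8 × N²
N² = 873.2 / (16.5464 × 10⁻⁵) = 5,277,281
N ≈ √5,277,281 ≈ 2,297.2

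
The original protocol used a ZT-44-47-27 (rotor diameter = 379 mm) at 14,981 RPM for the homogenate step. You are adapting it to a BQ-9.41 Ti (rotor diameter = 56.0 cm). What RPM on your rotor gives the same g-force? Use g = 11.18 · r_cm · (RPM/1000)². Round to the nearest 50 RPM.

12300 RPM

Original rotor: r = 379 mm / 2 = 189.5 mm = 18.95 cm
RCF_original = 11.18 × 18.95 × (14.981)² = 11.18 × 18.95 × 224.430361 ≈ 47,548 × g
Your rotor: r = 56.0 / 2 = 28 cm
47,548 = 11.18 × 28 × (N/1000)²
(N/1000)² = 47,548 / 313.04 = 151.8911
N = 1000 × √151.8911 ≈ 12,324.4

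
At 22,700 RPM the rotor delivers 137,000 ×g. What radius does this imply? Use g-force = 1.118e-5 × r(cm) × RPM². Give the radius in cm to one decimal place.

23.8 cm

RCF = 1.118 × 10⁻⁵ × r × N²
137000 = 1.118 × 10⁻⁵ × r × (22700)²
r = 137000 / (1.118 × 10⁻⁵ × 515,290,000) = 137000 / 5760.942 ≈ 23.781 cm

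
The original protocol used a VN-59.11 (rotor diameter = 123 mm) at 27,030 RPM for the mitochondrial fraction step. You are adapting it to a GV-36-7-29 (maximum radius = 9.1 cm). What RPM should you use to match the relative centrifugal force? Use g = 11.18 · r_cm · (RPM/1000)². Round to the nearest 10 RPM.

22220 RPM

Original rotor: r = 123 mm / 2 = 61.5 mm = 6.15 cm
RCF = 11.18 × r × (N/1000)²
RCF_original = 11.18 × 6.15 × (27.03)² = 11.18 × 6.15 × 730.6209 ≈ 50,235.3 × g
50,235.3 = 11.18 × 9.1 × (N/1000)²
(N/1000)² = 50,235.3 / 101.738 = 493.7713
N = 1000 × √493.7713 ≈ 22,221.0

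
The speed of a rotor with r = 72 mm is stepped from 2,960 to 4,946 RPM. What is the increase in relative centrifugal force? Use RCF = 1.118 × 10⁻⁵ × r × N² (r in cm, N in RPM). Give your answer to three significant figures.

r = 72 mm = 7.2 cm
RCF₁ = 1.118 × 10⁻⁵ × 7.2 × (2960)² = 1.118 × 10⁻⁵ × 7.2 × 8,761,600 ≈ 705.3 × g
RCF₂ = 1.118 × 10⁻⁵ × 7.2 × (4946)² = 1.118 × 10⁻⁵ × 7.2 × 24,462,916 ≈ 1,969.2 × g
Increase = 1,969.2 − 705.3 = 1,263.9

≈ 1260 x g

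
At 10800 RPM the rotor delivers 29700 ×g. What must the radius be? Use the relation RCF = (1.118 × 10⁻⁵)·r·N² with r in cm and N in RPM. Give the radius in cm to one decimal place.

r ≈ 22.8 cm

RCF = 1.118 × 10⁻⁵ × r × N²
29700 = 1.118 × 10⁻⁵ × r × (10800)²
r = 29700 / (1.118 × 10⁻⁵ × 116,640,000) = 29700 / 1304.035 ≈ 22.775 cm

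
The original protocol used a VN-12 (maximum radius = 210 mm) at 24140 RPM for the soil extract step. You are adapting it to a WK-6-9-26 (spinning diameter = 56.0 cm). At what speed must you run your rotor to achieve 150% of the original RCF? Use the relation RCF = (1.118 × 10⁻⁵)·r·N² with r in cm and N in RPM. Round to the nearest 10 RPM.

Original rotor: r = 210 mm = 21.0 cm
RCF_original = 1.118 × 10⁻⁵ × 21 × (24140)² = 1.118 × 10⁻⁵ × 21 × 582,739,600 ≈ 136,815.6 × g
Target RCF = 1.5 × 136,815.6 ≈ 205,223.4 × g
Your rotor: r = 56.0 / 2 = 28 cm
205,223.4 = 1.118 × 10⁻⁵ × 28 × N²
N² = 205,223.4 / (31.304 × 10⁻⁵) = 655,582,034
N ≈ √655,582,034 ≈ 25,604.3

≈ 25600 RPM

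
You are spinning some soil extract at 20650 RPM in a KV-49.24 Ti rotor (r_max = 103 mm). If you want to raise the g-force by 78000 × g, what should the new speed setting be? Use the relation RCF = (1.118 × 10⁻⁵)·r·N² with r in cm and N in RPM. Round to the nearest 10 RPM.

r = 103 mm = 10.3 cm
Current RCF = 1.118 × 10⁻⁵ × 10.3 × (20650)² = 1.118 × 10⁻⁵ × 10.3 × 426,422,500 ≈ 49,104.3 × g
Target RCF = 49,104.3 + 78,000 = 127,104.3 × g
N² = 127,104.3 / (11.5154 × 10⁻⁵) = 1,103,776,682
N ≈ √1,103,776,682 ≈ 33,223.1

N₂ ≈ 33220 RPM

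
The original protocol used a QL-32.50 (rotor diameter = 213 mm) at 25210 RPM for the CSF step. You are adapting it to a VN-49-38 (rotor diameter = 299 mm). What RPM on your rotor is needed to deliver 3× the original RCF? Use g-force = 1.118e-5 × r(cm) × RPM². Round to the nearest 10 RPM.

≈ 36850 RPM

Original rotor: r = 213 mm / 2 = 106.5 mm = 10.65 cm
RCF_original = 1.118 × 10⁻⁵ × 10.65 × (25210)² = 1.118 × 10⁻⁵ × 10.65 × 635,544,100 ≈ 75,672.3 × g
Target RCF = 3 × 75,672.3 ≈ 227,016.9 × g
Your rotor: r = 299 mm / 2 = 149.5 mm = 14.95 cm
227,016.9 = 1.118 × 10⁻⁵ × 14.95 × N²
N² = 227,016.9 / (16.7141 × 10⁻⁵) = 1,358,235,861
N ≈ √1,358,235,861 ≈ 36,854.3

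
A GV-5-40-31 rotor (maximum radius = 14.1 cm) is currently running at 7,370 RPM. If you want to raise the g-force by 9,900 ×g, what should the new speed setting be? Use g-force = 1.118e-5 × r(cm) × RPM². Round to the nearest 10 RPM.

10820 RPM

Current RCF = 1.118 × 10⁻⁵ × 14.1 × (7370)² = 1.118 × 10⁻⁵ × 14.1 × 54,316,900 ≈ 8,562.4 × g
Target RCF = 8,562.4 + 9,900 = 18,462.4 × g
N² = 18,462.4 / (15.7638 × 10⁻⁵) = 117,118,969
N ≈ √117,118,969 ≈ 10,822.2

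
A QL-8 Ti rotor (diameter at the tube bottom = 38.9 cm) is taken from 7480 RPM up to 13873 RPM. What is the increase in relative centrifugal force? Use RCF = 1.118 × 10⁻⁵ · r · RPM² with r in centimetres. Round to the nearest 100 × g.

29700 g

r = 38.9 / 2 = 19.45 cm
RCF₁ = 1.118 × 10⁻⁵ × 19.45 × (7480)² = 1.118 × 10⁻⁵ × 19.45 × 55,950,400 ≈ 12,166.5 × g
RCF₂ = 1.118 × 10⁻⁵ × 19.45 × (13873)² = 1.118 × 10⁻⁵ × 19.45 × 192,460,129 ≈ 41,850.6 × g
Increase = 41,850.6 − 12,166.5 = 29,684.1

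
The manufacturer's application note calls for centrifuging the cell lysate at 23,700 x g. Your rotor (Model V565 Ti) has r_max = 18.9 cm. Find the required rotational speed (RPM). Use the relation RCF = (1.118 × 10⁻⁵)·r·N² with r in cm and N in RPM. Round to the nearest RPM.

10591 RPM

RCF = 1.118 × 10⁻⁵ × r × N²
23,700 = 1.118 × 10⁻⁵ × 18.9 × N²
N² = 23,700 / (21.1302 × 10⁻⁵) = 112,161,740
N ≈ √112,161,740 ≈ 10,590.6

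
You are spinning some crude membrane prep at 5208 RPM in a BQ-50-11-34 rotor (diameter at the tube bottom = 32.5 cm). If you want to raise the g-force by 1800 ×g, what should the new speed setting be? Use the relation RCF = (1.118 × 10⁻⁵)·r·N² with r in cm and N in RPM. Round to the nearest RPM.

N₂ ≈ 6085 RPM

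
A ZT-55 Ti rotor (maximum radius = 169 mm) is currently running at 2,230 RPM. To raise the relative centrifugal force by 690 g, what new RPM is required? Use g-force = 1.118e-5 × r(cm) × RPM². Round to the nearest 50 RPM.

2950 RPM

r = 169 mm = 16.9 cm
Current RCF = 1.118 × 10⁻⁵ × 16.9 × (2230)² = 1.118 × 10⁻⁵ × 16.9 × 4,972,900 ≈ 939.6 × g
Target RCF = 939.6 + 690 = 1,629.6 × g
N² = 1,629.6 / (18.8942 × 10⁻⁵) = 8,624,869
N ≈ √8,624,869 ≈ 2,936.8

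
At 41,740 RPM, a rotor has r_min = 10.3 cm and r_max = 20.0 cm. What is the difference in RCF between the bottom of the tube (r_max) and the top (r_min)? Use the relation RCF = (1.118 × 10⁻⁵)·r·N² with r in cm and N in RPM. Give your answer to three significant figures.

RCF_max = 1.118 × 10⁻⁵ × 20 × (41740)² = 1.118 × 10⁻⁵ × 20 × 1,742,227,600 ≈ 389,562.1 × g
RCF_min = 1.118 × 10⁻⁵ × 10.3 × (41740)² = 1.118 × 10⁻⁵ × 10.3 × 1,742,227,600 ≈ 200,624.5 × g
ΔRCF = 389,562.1 − 200,624.5 = 188,937.6

ΔRCF ≈ 189000 × g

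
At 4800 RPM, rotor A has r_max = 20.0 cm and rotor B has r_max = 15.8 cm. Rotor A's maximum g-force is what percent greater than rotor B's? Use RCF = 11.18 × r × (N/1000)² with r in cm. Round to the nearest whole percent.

27%

At equal RPM, RCF scales linearly with r: ratio = 20.0 / 15.8 = 1.2658.
So rotor A delivers 26.6% more g-force.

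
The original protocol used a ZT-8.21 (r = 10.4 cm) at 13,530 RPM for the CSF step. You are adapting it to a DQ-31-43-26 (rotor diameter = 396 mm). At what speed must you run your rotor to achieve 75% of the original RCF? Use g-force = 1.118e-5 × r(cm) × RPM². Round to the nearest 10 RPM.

≈ 8490 RPM

RCF_original = 1.118 × 10⁻⁵ × 10.4 × (13530)² = 1.118 × 10⁻⁵ × 10.4 × 183,060,900 ≈ 21,284.9 × g
Target RCF = 0.75 × 21,284.9 ≈ 15,963.7 × g
Your rotor: r = 396 mm / 2 = 198 mm = 19.8 cm
15,963.7 = 1.118 × 10⁻⁵ × 19.8 × N²
N² = 15,963.7 / (22.1364 × 10⁻⁵) = 72,115,159
N ≈ √72,115,159 ≈ 8,492.1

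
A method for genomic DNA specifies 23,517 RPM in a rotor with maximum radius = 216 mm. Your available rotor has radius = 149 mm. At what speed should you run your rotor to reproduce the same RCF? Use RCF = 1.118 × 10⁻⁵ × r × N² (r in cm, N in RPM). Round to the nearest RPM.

≈ 28315 RPM

Original rotor: r = 216 mm = 21.6 cm
RCF_original = 1.118 × 10⁻⁵ × 21.6 × (23517)² = 1.118 × 10⁻⁵ × 21.6 × 553,049,289 ≈ 133,554.8 × g
Your rotor: r = 149 mm = 14.9 cm
133,554.8 = 1.118 × 10⁻⁵ × 14.9 × N²
N² = 133,554.8 / (16.6582 × 10⁻⁵) = 801,736,082
N ≈ √801,736,082 ≈ 28,314.9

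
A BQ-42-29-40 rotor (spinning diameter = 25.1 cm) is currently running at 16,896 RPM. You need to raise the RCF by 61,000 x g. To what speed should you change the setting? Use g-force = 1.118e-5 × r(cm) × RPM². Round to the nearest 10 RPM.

r = 25.1 / 2 = 12.55 cm
Current RCF = 1.118 × 10⁻⁵ × 12.55 × (16896)² = 1.118 × 10⁻⁵ × 12.55 × 285,474,816 ≈ 40,054.7 × g
Target RCF = 40,054.7 + 61,000 = 101,054.7 × g
N² = 101,054.7 / (14.0309 × 10⁻⁵) = 720,229,636
N ≈ √720,229,636 ≈ 26,837.1

N₂ ≈ 26840 RPM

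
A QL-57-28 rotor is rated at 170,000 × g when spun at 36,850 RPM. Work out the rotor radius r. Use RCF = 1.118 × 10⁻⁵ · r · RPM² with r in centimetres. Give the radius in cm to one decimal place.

r ≈ 11.2 cm

170000 = 1.118 × 10⁻⁵ × r × (36850)²
r = 170000 / (1.118 × 10⁻⁵ × 1,357,922,500) = 170000 / 15181.57 ≈ 11.198 cm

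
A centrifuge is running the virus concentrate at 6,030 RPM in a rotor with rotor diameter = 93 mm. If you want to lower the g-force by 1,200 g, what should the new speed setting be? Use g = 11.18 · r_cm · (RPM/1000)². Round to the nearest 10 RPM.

≈ 3640 RPM

r = 93 mm / 2 = 46.5 mm = 4.65 cm
Current RCF = 11.18 × 4.65 × (6.03)² = 11.18 × 4.65 × 36.3609 ≈ 1,890.3 × g
Target RCF = 1,890.3 − 1,200 = 690.3 × g
(N/1000)² = 690.3 / 51.987 = 13.27832
N = 1000 × √13.27832 ≈ 3,643.9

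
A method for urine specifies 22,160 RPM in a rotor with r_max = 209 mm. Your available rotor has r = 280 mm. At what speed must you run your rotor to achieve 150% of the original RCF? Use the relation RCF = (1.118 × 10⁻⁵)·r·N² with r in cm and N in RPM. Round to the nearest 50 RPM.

Original rotor: r = 209 mm = 20.9 cm
RCF_original = 1.118 × 10⁻⁵ × 20.9 × (22160)² = 1.118 × 10⁻⁵ × 20.9 × 491,065,600 ≈ 114,743.4 × g
Target RCF = 1.5 × 114,743.4 ≈ 172,115.1 × g
Your rotor: r = 280 mm = 28.0 cm
172,115.1 = 1.118 × 10⁻⁵ × 28 × N²
N² = 172,115.1 / (31.304 × 10⁻⁵) = 549,818,234
N ≈ √549,818,234 ≈ 23,448.2

23450 RPM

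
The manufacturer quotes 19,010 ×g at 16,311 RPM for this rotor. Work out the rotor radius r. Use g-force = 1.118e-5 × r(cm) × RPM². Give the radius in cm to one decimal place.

≈ 6.4 cm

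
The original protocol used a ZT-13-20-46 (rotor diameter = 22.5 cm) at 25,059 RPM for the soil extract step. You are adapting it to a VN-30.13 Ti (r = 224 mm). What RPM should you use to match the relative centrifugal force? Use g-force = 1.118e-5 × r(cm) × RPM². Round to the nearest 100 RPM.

Original rotor: r = 22.5 / 2 = 11.25 cm
RCF_original = 1.118 × 10⁻⁵ × 11.25 × (25059)² = 1.118 × 10⁻⁵ × 11.25 × 627,953,481 ≈ 78,980.8 × g
Your rotor: r = 224 mm = 22.4 cm
78,980.8 = 1.118 × 10⁻⁵ × 22.4 × N²
N² = 78,980.8 / (25.0432 × 10⁻⁵) = 315,378,226
N ≈ √315,378,226 ≈ 17,758.9

17800 RPM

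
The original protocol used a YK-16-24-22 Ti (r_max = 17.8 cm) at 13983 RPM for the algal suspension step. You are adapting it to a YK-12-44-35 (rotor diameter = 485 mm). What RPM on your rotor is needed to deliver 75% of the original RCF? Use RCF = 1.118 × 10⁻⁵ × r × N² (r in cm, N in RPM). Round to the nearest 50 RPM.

10350 RPM

RCF = 1.118 × 10⁻⁵ × r × N²
RCF_original = 1.118 × 10⁻⁵ × 17.8 × (13983)² = 1.118 × 10⁻⁵ × 17.8 × 195,524,289 ≈ 38,910.1 × g
Target RCF = 0.75 × 38,910.1 ≈ 29,182.6 × g
Your rotor: r = 485 mm / 2 = 242.5 mm = 24.25 cm
29,182.6 = 1.118 × 10⁻⁵ × 24.25 × N²
N² = 29,182.6 / (27.1115 × 10⁻⁵) = 107,639,194
N ≈ √107,639,194 ≈ 10,374.9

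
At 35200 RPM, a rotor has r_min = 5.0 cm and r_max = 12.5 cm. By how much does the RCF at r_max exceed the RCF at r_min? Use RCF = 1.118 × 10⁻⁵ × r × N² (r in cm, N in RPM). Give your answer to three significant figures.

ΔRCF = 1.118 × 10⁻⁵ × (r_max − r_min) × N² = 1.118 × 10⁻⁵ × 7.5 × 1,239,040,000 ≈ 103,893.5

104000 ×g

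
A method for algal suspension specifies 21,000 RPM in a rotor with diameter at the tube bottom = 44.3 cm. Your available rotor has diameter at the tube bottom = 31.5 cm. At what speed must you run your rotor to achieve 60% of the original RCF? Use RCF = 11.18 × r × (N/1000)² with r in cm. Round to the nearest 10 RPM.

Original rotor: r = 44.3 / 2 = 22.15 cm
RCF_original = 11.18 × 22.15 × (21)² = 11.18 × 22.15 × 441 ≈ 109,207.9 × g
Target RCF = 0.6 × 109,207.9 ≈ 65,524.7 × g
Your rotor: r = 31.5 / 2 = 15.75 cm
65,524.7 = 11.18 × 15.75 × (N/1000)²
(N/1000)² = 65,524.7 / 176.085 = 372.1197
N = 1000 × √372.1197 ≈ 19,290.4

19290 RPM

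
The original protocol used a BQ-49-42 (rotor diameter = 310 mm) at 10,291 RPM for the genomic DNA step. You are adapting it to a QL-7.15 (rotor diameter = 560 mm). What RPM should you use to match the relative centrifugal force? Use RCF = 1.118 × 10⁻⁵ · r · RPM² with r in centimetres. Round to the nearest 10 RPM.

≈ 7660 RPM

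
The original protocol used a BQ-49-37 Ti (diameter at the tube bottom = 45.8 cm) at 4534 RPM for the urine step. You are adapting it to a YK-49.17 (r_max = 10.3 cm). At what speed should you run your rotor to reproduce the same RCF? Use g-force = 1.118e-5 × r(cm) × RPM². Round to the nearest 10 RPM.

Original rotor: r = 45.8 / 2 = 22.9 cm
RCF = 1.118 × 10⁻⁵ × r × N²
RCF_original = 1.118 × 10⁻⁵ × 22.9 × (4534)² = 1.118 × 10⁻⁵ × 22.9 × 20,557,156 ≈ 5,263.1 × g
5,263.1 = 1.118 × 10⁻⁵ × 10.3 × N²
N² = 5,263.1 / (11.5154 × 10⁻⁵) = 45,704,882
N ≈ √45,704,882 ≈ 6,760.5

≈ 6760 RPM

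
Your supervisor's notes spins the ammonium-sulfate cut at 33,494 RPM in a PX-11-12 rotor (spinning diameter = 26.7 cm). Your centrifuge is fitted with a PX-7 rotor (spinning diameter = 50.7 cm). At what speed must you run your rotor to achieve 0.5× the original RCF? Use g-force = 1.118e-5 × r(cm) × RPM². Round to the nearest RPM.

Original rotor: r = 26.7 / 2 = 13.35 cm
RCF_original = 1.118 × 10⁻⁵ × 13.35 × (33494)² = 1.118 × 10⁻⁵ × 13.35 × 1,121,848,036 ≈ 167,439.2 × g
Target RCF = 0.5 × 167,439.2 ≈ 83,719.6 × g
Your rotor: r = 50.7 / 2 = 25.35 cm
83,719.6 = 1.118 × 10⁻⁵ × 25.35 × N²
N² = 83,719.6 / (28.3413 × 10⁻⁵) = 295,397,882
N ≈ √295,397,882 ≈ 17,187.1

≈ 17187 RPM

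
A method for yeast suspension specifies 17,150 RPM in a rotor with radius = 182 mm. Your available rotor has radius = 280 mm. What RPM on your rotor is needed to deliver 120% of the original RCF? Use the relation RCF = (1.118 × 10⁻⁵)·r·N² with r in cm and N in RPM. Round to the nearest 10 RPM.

15150 RPM

Original rotor: r = 182 mm = 18.2 cm
RCF_original = 1.118 × 10⁻⁵ × 18.2 × (17150)² = 1.118 × 10⁻⁵ × 18.2 × 294,122,500 ≈ 59,846.9 × g
Target RCF = 1.2 × 59,846.9 ≈ 71,816.3 × g
Your rotor: r = 280 mm = 28.0 cm
71,816.3 = 1.118 × 10⁻⁵ × 28 × N²
N² = 71,816.3 / (31.304 × 10⁻⁵) = 229,415,730
N ≈ √229,415,730 ≈ 15,146.5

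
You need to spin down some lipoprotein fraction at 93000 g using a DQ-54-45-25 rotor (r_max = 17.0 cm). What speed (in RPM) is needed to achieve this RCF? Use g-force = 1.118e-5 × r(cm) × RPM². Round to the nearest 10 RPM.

≈ 22120 RPM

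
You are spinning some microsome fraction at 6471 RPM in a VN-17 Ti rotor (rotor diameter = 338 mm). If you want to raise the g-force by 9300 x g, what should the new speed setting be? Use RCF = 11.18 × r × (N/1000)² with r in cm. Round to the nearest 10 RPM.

N₂ ≈ 9540 RPM

r = 338 mm / 2 = 169 mm = 16.9 cm
Current RCF = 11.18 × 16.9 × (6.471)² = 11.18 × 16.9 × 41.873841 ≈ 7,911.7 × g
Target RCF = 7,911.7 + 9,300 = 17,211.7 × g
(N/1000)² = 17,211.7 / 188.942 = 91.09515
N = 1000 × √91.09515 ≈ 9,544.4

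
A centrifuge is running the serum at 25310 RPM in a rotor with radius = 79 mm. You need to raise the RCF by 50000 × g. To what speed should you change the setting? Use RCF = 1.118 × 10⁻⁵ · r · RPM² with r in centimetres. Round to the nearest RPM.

34738 RPM

r = 79 mm = 7.9 cm
Current RCF = 1.118 × 10⁻⁵ × 7.9 × (25310)² = 1.118 × 10⁻⁵ × 7.9 × 640,596,100 ≈ 56,578.7 × g
Target RCF = 56,578.7 + 50,000 = 106,578.7 × g
N² = 106,578.7 / (8.8322 × 10⁻⁵) = 1,206,706,143
N ≈ √1,206,706,143 ≈ 34,737.7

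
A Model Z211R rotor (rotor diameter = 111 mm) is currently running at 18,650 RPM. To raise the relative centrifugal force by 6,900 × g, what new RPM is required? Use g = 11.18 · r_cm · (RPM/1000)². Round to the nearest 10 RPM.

21420 RPM

r = 111 mm / 2 = 55.5 mm = 5.55 cm
Current RCF = 11.18 × 5.55 × (18.65)² = 11.18 × 5.55 × 347.8225 ≈ 21,582 × g
Target RCF = 21,582 + 6,900 = 28,482 × g
(N/1000)² = 28,482 / 62.049 = 459.0243
N = 1000 × √459.0243 ≈ 21,424.9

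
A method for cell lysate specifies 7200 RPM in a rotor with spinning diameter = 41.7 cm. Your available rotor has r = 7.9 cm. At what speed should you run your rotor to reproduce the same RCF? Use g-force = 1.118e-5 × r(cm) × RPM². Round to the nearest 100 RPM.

11700 RPM

Original rotor: r = 41.7 / 2 = 20.85 cm
RCF_original = 1.118 × 10⁻⁵ × 20.85 × (7200)² = 1.118 × 10⁻⁵ × 20.85 × 51,840,000 ≈ 12,084.1 × g
12,084.1 = 1.118 × 10⁻⁵ × 7.9 × N²
N² = 12,084.1 / (8.8322 × 10⁻⁵) = 136,818,686
N ≈ √136,818,686 ≈ 11,697.0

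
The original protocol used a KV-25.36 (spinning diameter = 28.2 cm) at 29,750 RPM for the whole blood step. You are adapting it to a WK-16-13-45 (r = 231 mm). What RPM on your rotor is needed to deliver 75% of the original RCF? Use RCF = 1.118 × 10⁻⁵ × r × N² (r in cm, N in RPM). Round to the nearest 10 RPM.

Original rotor: r = 28.2 / 2 = 14.1 cm
RCF_original = 1.118 × 10⁻⁵ × 14.1 × (29750)² = 1.118 × 10⁻⁵ × 14.1 × 885,062,500 ≈ 139,519.5 × g
Target RCF = 0.75 × 139,519.5 ≈ 104,639.6 × g
Your rotor: r = 231 mm = 23.1 cm
104,639.6 = 1.118 × 10⁻⁵ × 23.1 × N²
N² = 104,639.6 / (25.8258 × 10⁻⁵) = 405,174,670
N ≈ √405,174,670 ≈ 20,129.0

20130 RPM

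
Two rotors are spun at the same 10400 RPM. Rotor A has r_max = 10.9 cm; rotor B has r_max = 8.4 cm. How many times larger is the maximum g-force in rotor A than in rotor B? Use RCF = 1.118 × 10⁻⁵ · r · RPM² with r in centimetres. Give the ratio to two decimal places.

At fixed N, RCF ∝ r, so RCF_A/RCF_B = r_A/r_B = 10.9 / 8.4 = 1.2976.

1.30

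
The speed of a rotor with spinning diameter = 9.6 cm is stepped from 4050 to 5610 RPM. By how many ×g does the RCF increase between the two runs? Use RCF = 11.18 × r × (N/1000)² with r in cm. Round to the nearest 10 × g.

r = 9.6 / 2 = 4.8 cm
RCF₁ = 11.18 × 4.8 × (4.05)² = 11.18 × 4.8 × 16.4025 ≈ 880.2 × g
RCF₂ = 11.18 × 4.8 × (5.61)² = 11.18 × 4.8 × 31.4721 ≈ 1,688.9 × g
Increase = 1,688.9 − 880.2 = 808.7

≈ 810 ×g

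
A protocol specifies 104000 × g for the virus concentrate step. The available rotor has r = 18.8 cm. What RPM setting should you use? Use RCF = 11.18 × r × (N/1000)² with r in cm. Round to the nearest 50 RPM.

RCF = 11.18 × r × (N/1000)²
104,000 = 11.18 × 18.8 × (N/1000)²
(N/1000)² = 104,000 / 210.184 = 494.8046
N = 1000 × √494.8046 ≈ 22,244.2

22250 RPM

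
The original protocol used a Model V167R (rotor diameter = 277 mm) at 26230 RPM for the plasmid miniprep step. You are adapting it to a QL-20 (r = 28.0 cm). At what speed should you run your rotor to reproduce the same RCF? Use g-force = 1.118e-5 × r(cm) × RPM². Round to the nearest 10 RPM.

≈ 18450 RPM

Original rotor: r = 277 mm / 2 = 138.5 mm = 13.85 cm
RCF = 1.118 × 10⁻⁵ × r × N²
RCF_original = 1.118 × 10⁻⁵ × 13.85 × (26230)² = 1.118 × 10⁻⁵ × 13.85 × 688,012,900 ≈ 106,534 × g
106,534 = 1.118 × 10⁻⁵ × 28 × N²
N² = 106,534 / (31.304 × 10⁻⁵) = 340,320,726
N ≈ √340,320,726 ≈ 18,447.8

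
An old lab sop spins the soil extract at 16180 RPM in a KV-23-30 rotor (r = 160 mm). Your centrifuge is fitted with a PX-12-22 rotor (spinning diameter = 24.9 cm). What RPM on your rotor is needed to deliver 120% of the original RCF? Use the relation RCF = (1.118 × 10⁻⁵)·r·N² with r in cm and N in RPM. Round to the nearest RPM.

Original rotor: r = 160 mm = 16.0 cm
RCF_original = 1.118 × 10⁻⁵ × 16 × (16180)² = 1.118 × 10⁻⁵ × 16 × 261,792,400 ≈ 46,829.4 × g
Target RCF = 1.2 × 46,829.4 ≈ 56,195.3 × g
Your rotor: r = 24.9 / 2 = 12.45 cm
56,195.3 = 1.118 × 10⁻⁵ × 12.45 × N²
N² = 56,195.3 / (13.9191 × 10⁻⁵) = 403,727,971
N ≈ √403,727,971 ≈ 20,093.0

≈ 20093 RPM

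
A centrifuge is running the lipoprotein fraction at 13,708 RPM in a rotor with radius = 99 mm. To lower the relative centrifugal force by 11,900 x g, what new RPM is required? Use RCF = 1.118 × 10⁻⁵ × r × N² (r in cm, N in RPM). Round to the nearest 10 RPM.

≈ 8970 RPM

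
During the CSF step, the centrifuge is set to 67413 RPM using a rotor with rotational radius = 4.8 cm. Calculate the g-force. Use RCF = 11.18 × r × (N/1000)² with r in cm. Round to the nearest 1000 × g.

RCF = 11.18 × 4.8 × (67.413)² = 11.18 × 4.8 × 4,544.512569 ≈ 243,876.7 × g

244000 × g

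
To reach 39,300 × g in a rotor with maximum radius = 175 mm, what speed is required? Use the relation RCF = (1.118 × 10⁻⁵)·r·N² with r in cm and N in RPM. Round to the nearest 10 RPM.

≈ 14170 RPM

r = 175 mm = 17.5 cm
RCF = 1.118 × 10⁻⁵ × r × N²
39,300 = 1.118 × 10⁻⁵ × 17.5 × N²
N² = 39,300 / (19.565 × 10⁻⁵) = 200,868,899
N ≈ √200,868,899 ≈ 14,172.8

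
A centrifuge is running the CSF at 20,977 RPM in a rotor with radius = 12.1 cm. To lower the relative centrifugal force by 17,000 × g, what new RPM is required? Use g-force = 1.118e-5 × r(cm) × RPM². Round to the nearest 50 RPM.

N₂ ≈ 17750 RPM

Current RCF = 1.118 × 10⁻⁵ × 12.1 × (20977)² = 1.118 × 10⁻⁵ × 12.1 × 440,034,529 ≈ 59,527 × g
Target RCF = 59,527 − 17,000 = 42,527 × g
N² = 42,527 / (13.5278 × 10⁻⁵) = 314,367,451
N ≈ √314,367,451 ≈ 17,730.4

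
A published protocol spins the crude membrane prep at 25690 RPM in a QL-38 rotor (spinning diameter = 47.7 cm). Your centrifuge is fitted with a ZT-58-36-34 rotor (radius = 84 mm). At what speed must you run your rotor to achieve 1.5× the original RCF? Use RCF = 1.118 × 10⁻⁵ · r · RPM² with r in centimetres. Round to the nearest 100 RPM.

≈ 53000 RPM

Original rotor: r = 47.7 / 2 = 23.85 cm
RCF = 1.118 × 10⁻⁵ × r × N²
RCF_original = 1.118 × 10⁻⁵ × 23.85 × (25690)² = 1.118 × 10⁻⁵ × 23.85 × 659,976,100 ≈ 175,978 × g
Target RCF = 1.5 × 175,978 ≈ 263,967 × g
Your rotor: r = 84 mm = 8.4 cm
263,967 = 1.118 × 10⁻⁵ × 8.4 × N²
N² = 263,967 / (9.3912 × 10⁻⁵) = 2,810,790,953
N ≈ √2,810,790,953 ≈ 53,016.9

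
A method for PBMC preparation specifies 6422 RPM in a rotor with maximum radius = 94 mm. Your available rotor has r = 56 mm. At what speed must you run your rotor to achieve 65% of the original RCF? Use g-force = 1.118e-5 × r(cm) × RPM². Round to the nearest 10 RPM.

6710 RPM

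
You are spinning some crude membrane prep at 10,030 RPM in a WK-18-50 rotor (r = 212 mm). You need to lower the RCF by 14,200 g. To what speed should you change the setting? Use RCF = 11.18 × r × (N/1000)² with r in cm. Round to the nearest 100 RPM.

6400 RPM

r = 212 mm = 21.2 cm
Current RCF = 11.18 × 21.2 × (10.03)² = 11.18 × 21.2 × 100.6009 ≈ 23,844 × g
Target RCF = 23,844 − 14,200 = 9,644 × g
(N/1000)² = 9,644 / 237.016 = 40.68924
N = 1000 × √40.68924 ≈ 6,378.8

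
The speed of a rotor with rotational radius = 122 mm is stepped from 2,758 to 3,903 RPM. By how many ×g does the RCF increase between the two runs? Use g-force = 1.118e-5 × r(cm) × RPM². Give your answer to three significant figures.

r = 122 mm = 12.2 cm
RCF₁ = 1.118 × 10⁻⁵ × 12.2 × (2758)² = 1.118 × 10⁻⁵ × 12.2 × 7,606,564 ≈ 1,037.5 × g
RCF₂ = 1.118 × 10⁻⁵ × 12.2 × (3903)² = 1.118 × 10⁻⁵ × 12.2 × 15,233,409 ≈ 2,077.8 × g
Increase = 2,077.8 − 1,037.5 = 1,040.3

1040 ×g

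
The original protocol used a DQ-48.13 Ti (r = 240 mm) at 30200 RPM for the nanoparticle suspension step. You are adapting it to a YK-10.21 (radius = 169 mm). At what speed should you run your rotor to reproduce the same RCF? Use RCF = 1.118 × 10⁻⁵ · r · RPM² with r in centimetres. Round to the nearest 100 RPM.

36000 RPM

Original rotor: r = 240 mm = 24.0 cm
RCF_original = 1.118 × 10⁻⁵ × 24 × (30200)² = 1.118 × 10⁻⁵ × 24 × 912,040,000 ≈ 244,718.6 × g
Your rotor: r = 169 mm = 16.9 cm
244,718.6 = 1.118 × 10⁻⁵ × 16.9 × N²
N² = 244,718.6 / (18.8942 × 10⁻⁵) = 1,295,204,878
N ≈ √1,295,204,878 ≈ 35,989.0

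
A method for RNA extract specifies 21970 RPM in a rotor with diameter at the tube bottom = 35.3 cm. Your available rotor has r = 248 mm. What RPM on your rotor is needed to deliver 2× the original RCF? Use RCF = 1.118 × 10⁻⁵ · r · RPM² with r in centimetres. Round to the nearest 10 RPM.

Original rotor: r = 35.3 / 2 = 17.65 cm
RCF_original = 1.118 × 10⁻⁵ × 17.65 × (21970)² = 1.118 × 10⁻⁵ × 17.65 × 482,680,900 ≈ 95,246 × g
Target RCF = 2 × 95,246 ≈ 190,492 × g
Your rotor: r = 248 mm = 24.8 cm
190,492 = 1.118 × 10⁻⁵ × 24.8 × N²
N² = 190,492 / (27.7264 × 10⁻⁵) = 687,041,953
N ≈ √687,041,953 ≈ 26,211.5

26210 RPM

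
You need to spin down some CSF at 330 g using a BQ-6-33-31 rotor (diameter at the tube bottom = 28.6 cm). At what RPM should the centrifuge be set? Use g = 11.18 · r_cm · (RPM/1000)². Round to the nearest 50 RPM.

≈ 1450 RPM

r = 28.6 / 2 = 14.3 cm
330 = 11.18 × 14.3 × (N/1000)²
(N/1000)² = 330 / 159.874 = 2.064125
N = 1000 × √2.064125 ≈ 1,436.7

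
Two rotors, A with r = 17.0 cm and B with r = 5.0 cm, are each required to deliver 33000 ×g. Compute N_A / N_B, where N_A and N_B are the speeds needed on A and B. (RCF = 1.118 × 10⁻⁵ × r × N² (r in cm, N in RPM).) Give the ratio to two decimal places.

At fixed RCF, N ∝ 1/√r, so N_A/N_B = √(r_B/r_A) = √(5.0/17.0) = √0.294118 = 0.5423.

0.54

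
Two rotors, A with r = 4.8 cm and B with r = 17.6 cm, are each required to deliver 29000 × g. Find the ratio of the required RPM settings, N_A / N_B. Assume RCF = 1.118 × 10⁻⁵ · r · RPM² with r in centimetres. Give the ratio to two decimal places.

At fixed RCF, N ∝ 1/√r, so N_A/N_B = √(r_B/r_A) = √(17.6/4.8) = √3.666667 = 1.9149.

1.91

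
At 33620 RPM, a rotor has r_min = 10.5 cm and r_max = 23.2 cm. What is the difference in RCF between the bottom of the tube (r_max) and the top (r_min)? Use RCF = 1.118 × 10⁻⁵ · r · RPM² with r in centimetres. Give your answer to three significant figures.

160000 g

RCF_max = 1.118 × 10⁻⁵ × 23.2 × (33620)² = 1.118 × 10⁻⁵ × 23.2 × 1,130,304,400 ≈ 293,173.8 × g
RCF_min = 1.118 × 10⁻⁵ × 10.5 × (33620)² = 1.118 × 10⁻⁵ × 10.5 × 1,130,304,400 ≈ 132,686.4 × g
ΔRCF = 293,173.8 − 132,686.4 = 160,487.4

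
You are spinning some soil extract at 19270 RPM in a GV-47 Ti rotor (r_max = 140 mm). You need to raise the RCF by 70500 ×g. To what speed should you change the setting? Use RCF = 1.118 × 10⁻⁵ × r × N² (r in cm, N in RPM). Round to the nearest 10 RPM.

r = 140 mm = 14.0 cm
Current RCF = 1.118 × 10⁻⁵ × 14 × (19270)² = 1.118 × 10⁻⁵ × 14 × 371,332,900 ≈ 58,121 × g
Target RCF = 58,121 + 70,500 = 128,621 × g
N² = 128,621 / (15.652 × 10⁻⁵) = 821,754,408
N ≈ √821,754,408 ≈ 28,666.3

28670 RPM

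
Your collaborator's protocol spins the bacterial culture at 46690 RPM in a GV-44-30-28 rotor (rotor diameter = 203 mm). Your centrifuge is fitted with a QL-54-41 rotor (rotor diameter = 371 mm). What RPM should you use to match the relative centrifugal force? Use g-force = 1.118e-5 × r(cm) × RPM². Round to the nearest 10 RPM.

Original rotor: r = 203 mm / 2 = 101.5 mm = 10.15 cm
RCF_original = 1.118 × 10⁻⁵ × 10.15 × (46690)² = 1.118 × 10⁻⁵ × 10.15 × 2,179,956,100 ≈ 247,374.9 × g
Your rotor: r = 371 mm / 2 = 185.5 mm = 18.55 cm
247,374.9 = 1.118 × 10⁻⁵ × 18.55 × N²
N² = 247,374.9 / (20.7389 × 10⁻⁵) = 1,192,806,272
N ≈ √1,192,806,272 ≈ 34,537.0

34540 RPM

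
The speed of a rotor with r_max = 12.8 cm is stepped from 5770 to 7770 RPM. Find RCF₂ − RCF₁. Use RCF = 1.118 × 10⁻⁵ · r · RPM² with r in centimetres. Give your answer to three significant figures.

≈ 3880 x g

RCF₁ = 1.118 × 10⁻⁵ × 12.8 × (5770)² = 1.118 × 10⁻⁵ × 12.8 × 33,292,900 ≈ 4,764.3 × g
RCF₂ = 1.118 × 10⁻⁵ × 12.8 × (7770)² = 1.118 × 10⁻⁵ × 12.8 × 60,372,900 ≈ 8,639.6 × g
Increase = 8,639.6 − 4,764.3 = 3,875.3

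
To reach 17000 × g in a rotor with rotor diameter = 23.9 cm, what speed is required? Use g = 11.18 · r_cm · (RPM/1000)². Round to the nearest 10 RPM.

r = 23.9 / 2 = 11.95 cm
RCF = 11.18 × r × (N/1000)²
17,000 = 11.18 × 11.95 × (N/1000)²
(N/1000)² = 17,000 / 133.601 = 127.2446
N = 1000 × √127.2446 ≈ 11,280.3

11280 RPM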